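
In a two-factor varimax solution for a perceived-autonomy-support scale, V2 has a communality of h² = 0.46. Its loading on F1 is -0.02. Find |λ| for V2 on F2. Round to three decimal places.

0.678

Under orthogonal rotation h² = Σλ², so λ_F2² = h² − (0.0004) = 0.46 − 0.0004 = 0.4596.
|λ| = √0.4596 = 0.6779.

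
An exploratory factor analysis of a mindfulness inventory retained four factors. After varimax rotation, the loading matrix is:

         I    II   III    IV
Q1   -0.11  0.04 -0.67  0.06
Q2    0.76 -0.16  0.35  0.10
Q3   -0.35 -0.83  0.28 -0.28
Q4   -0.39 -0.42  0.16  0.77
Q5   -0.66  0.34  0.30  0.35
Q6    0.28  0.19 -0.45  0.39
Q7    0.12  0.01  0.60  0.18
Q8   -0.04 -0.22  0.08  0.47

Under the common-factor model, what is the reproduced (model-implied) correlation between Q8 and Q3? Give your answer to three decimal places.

r̂ = Σ λ_i·λ_j across factors = (-0.04)(-0.35) + (-0.22)(-0.83) + (0.08)(0.28) + (0.47)(-0.28)
  = +0.0140 +0.1826 +0.0224 -0.1316 = 0.0874

0.087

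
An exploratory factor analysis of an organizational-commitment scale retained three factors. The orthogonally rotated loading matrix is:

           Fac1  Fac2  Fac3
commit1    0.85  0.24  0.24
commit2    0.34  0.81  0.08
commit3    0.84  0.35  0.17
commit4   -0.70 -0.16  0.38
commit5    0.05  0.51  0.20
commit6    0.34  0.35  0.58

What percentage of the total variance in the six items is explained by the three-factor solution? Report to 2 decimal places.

66.83%

Communalities: 0.8377, 0.7781, 0.8570, 0.6600, 0.3026, 0.5745; Σh² = 4.0099.
Total variance with 6 standardized items is 6, so the solution explains 4.0099/6 = 0.6683 = 66.83%.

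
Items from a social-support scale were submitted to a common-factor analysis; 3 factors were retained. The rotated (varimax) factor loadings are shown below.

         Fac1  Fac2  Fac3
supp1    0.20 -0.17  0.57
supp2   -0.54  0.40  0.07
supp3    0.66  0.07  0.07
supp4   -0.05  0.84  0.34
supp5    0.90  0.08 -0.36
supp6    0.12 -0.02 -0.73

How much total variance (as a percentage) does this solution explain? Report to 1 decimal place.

60.2%

SS loadings by factor: 1.5941, 0.9062, 1.1128; total = 3.6131.
Total variance with 6 standardized items is 6, so the solution explains 3.6131/6 = 0.6022 = 60.22%.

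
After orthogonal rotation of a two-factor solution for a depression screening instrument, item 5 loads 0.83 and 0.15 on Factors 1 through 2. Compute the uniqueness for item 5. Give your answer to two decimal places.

0.29

h² = 0.83² + 0.15² = 0.6889 + 0.0225 = 0.7114
Uniqueness u² = 1 − h² = 1 − 0.7114 = 0.2886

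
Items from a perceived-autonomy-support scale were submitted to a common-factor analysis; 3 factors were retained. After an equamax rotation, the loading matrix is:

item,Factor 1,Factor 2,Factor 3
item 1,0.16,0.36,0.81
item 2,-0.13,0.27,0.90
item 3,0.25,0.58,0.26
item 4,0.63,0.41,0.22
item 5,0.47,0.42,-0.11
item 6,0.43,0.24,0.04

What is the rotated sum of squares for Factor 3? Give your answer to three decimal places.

1.596

SS loadings for Factor 3 = 0.81² + 0.90² + 0.26² + 0.22² + (-0.11)² + 0.04² = 0.6561 + 0.8100 + 0.0676 + 0.0484 + 0.0121 + 0.0016 = 1.5958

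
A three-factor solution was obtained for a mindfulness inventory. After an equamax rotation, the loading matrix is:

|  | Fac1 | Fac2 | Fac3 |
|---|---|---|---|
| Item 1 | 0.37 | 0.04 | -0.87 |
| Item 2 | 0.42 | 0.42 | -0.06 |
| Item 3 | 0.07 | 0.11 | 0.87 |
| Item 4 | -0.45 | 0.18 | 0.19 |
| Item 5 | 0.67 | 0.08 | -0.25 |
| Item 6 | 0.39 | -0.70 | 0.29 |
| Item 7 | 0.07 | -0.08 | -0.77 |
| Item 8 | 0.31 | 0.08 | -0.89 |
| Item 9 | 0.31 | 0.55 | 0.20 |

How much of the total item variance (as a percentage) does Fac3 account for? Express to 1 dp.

SS loadings for Fac3 = (-0.87)² + (-0.06)² + 0.87² + 0.19² + (-0.25)² + 0.29² + (-0.77)² + (-0.89)² + 0.20² = 3.1251
With 9 standardized items, total variance = 9. Proportion = 3.1251/9 = 0.3472 → 34.72%.

34.7%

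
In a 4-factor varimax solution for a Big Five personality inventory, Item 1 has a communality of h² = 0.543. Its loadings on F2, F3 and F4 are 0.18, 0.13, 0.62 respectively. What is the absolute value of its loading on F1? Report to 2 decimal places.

0.33

Under orthogonal rotation h² = Σλ², so λ_F1² = h² − (0.4337) = 0.543 − 0.4337 = 0.1093.
|λ| = √0.1093 = 0.3306.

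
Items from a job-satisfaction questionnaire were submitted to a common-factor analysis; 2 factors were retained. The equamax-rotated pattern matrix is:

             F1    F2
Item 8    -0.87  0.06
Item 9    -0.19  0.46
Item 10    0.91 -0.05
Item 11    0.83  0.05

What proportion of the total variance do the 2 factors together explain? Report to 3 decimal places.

Communalities: 0.7605, 0.2477, 0.8306, 0.6914; Σh² = 2.5302.
Total variance with 4 standardized items is 4, so the solution explains 2.5302/4 = 0.6325.

0.633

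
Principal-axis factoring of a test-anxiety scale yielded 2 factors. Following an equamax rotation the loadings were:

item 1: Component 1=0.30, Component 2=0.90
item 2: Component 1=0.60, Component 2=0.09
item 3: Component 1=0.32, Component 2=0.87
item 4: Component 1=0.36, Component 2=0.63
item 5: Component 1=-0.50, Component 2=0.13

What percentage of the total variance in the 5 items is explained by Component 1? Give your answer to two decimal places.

SS loadings for Component 1 = 0.30² + 0.60² + 0.32² + 0.36² + (-0.50)² = 0.9320
With 5 standardized items, total variance = 5. Proportion = 0.9320/5 = 0.1864 → 18.64%.

18.64%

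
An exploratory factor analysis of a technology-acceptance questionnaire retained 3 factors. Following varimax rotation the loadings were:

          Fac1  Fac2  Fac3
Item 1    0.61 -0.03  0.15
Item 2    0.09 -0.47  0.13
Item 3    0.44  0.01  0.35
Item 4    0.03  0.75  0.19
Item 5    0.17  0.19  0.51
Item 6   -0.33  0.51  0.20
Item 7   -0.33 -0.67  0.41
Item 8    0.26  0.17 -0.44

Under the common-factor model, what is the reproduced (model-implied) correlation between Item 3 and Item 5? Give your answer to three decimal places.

0.255

r̂ = Σ λ_i·λ_j across factors = (0.44)(0.17) + (0.01)(0.19) + (0.35)(0.51)
  = +0.0748 +0.0019 +0.1785 = 0.2552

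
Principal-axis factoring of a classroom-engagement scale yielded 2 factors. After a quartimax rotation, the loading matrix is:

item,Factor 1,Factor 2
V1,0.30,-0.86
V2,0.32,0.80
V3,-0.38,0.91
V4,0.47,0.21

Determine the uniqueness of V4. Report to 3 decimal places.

0.735

h² = 0.47² + 0.21² = 0.2209 + 0.0441 = 0.2650
Uniqueness u² = 1 − h² = 1 − 0.2650 = 0.7350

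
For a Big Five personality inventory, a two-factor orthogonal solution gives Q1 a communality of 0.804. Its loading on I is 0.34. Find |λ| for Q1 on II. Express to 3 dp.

Under orthogonal rotation h² = Σλ², so λ_II² = h² − (0.1156) = 0.804 − 0.1156 = 0.6884.
|λ| = √0.6884 = 0.8297.

0.830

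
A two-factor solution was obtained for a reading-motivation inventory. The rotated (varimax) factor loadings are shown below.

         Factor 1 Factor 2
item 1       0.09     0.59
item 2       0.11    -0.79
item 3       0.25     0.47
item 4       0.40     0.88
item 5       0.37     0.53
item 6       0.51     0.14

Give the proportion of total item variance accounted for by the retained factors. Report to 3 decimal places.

0.485

SS loadings by factor: 0.6397, 2.2680; total = 2.9077.
Total variance with 6 standardized items is 6, so the solution explains 2.9077/6 = 0.4846.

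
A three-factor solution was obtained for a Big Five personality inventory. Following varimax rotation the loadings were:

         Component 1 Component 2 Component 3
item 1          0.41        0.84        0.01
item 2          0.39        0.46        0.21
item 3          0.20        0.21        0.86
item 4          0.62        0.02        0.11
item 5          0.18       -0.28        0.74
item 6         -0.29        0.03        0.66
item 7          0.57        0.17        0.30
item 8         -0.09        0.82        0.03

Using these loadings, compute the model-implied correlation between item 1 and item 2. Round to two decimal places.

0.55

r̂ = Σ λ_i·λ_j across factors = (0.41)(0.39) + (0.84)(0.46) + (0.01)(0.21)
  = +0.1599 +0.3864 +0.0021 = 0.5484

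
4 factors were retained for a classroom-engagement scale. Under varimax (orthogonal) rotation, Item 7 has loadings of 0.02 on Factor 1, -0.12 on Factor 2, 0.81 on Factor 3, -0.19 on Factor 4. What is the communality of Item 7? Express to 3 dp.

0.707

h² = 0.02² + (-0.12)² + 0.81² + (-0.19)² = 0.0004 + 0.0144 + 0.6561 + 0.0361 = 0.7070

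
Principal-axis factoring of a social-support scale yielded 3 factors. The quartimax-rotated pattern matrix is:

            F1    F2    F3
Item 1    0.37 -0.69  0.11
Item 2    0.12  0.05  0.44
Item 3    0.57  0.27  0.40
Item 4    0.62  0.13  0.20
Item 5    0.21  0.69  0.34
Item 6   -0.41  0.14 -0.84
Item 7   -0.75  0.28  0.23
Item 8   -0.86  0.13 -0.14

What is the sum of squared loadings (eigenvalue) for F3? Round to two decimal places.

SS loadings for F3 = 0.11² + 0.44² + 0.40² + 0.20² + 0.34² + (-0.84)² + 0.23² + (-0.14)² = 0.0121 + 0.1936 + 0.1600 + 0.0400 + 0.1156 + 0.7056 + 0.0529 + 0.0196 = 1.2994

1.30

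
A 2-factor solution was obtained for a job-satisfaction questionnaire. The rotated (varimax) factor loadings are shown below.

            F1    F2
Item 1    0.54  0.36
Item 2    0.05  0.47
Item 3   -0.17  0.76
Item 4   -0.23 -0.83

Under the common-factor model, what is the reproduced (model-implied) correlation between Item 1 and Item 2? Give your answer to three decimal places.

r̂ = Σ λ_i·λ_j across factors = (0.54)(0.05) + (0.36)(0.47)
  = +0.0270 +0.1692 = 0.1962

0.196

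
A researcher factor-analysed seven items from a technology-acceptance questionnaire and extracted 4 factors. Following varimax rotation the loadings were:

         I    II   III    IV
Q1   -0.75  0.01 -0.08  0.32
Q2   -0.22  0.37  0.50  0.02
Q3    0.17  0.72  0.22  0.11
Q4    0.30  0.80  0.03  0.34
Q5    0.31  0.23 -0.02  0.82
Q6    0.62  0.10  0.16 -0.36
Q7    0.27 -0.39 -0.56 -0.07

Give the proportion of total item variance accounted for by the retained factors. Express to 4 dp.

Communalities: 0.6714, 0.4357, 0.6078, 0.8465, 0.8218, 0.5496, 0.5435; Σh² = 4.4763.
Total variance with 7 standardized items is 7, so the solution explains 4.4763/7 = 0.6395.

0.6395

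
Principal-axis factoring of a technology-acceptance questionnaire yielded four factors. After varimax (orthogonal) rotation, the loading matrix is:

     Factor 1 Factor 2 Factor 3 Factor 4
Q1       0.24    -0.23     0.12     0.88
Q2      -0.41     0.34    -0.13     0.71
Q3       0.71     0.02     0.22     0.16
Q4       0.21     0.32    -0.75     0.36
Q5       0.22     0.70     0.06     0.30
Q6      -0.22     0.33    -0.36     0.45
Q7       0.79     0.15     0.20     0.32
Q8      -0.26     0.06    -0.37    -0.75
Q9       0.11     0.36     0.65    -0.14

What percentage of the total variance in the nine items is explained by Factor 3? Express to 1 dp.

SS loadings for Factor 3 = 0.12² + (-0.13)² + 0.22² + (-0.75)² + 0.06² + (-0.36)² + 0.20² + (-0.37)² + 0.65² = 1.3748
With 9 standardized items, total variance = 9. Proportion = 1.3748/9 = 0.1528 → 15.28%.

15.3%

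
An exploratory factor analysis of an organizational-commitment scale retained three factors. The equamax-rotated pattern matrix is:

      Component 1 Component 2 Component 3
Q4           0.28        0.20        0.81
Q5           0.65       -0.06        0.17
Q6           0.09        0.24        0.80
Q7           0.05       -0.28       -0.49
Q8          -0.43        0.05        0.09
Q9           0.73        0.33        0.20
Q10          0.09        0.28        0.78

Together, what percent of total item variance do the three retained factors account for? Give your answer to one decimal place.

54.7%

Communalities: 0.7745, 0.4550, 0.7057, 0.3210, 0.1955, 0.6818, 0.6949; Σh² = 3.8284.
Total variance with 7 standardized items is 7, so the solution explains 3.8284/7 = 0.5469 = 54.69%.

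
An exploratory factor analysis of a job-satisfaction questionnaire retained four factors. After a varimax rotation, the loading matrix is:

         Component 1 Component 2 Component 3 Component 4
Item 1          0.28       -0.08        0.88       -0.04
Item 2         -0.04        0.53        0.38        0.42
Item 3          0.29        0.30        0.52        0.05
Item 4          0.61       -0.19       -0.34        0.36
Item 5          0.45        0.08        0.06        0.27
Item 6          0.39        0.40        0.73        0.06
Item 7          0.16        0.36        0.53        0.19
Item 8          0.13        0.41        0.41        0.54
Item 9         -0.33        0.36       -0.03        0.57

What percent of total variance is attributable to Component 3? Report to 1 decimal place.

SS loadings for Component 3 = 0.88² + 0.38² + 0.52² + (-0.34)² + 0.06² + 0.73² + 0.53² + 0.41² + (-0.03)² = 2.2912
With 9 standardized items, total variance = 9. Proportion = 2.2912/9 = 0.2546 → 25.46%.

25.5%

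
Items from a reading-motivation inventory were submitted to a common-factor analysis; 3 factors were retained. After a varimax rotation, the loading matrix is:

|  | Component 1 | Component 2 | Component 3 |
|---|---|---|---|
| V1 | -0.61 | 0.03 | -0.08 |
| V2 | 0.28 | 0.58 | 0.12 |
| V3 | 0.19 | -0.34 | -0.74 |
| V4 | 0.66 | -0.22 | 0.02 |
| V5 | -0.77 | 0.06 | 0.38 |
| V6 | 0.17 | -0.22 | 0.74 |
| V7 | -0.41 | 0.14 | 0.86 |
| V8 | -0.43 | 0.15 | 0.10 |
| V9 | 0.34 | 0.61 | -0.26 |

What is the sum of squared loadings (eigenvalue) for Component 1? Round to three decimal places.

2.013

SS loadings for Component 1 = (-0.61)² + 0.28² + 0.19² + 0.66² + (-0.77)² + 0.17² + (-0.41)² + (-0.43)² + 0.34² = 0.3721 + 0.0784 + 0.0361 + 0.4356 + 0.5929 + 0.0289 + 0.1681 + 0.1849 + 0.1156 = 2.0126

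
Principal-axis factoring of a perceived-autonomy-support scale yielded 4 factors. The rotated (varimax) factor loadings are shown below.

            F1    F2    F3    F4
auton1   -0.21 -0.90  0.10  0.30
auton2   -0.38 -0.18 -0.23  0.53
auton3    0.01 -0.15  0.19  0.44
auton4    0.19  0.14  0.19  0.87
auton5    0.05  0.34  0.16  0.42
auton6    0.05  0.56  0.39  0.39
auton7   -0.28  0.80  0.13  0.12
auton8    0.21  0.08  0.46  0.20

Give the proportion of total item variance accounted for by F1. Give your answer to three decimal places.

SS loadings for F1 = (-0.21)² + (-0.38)² + 0.01² + 0.19² + 0.05² + 0.05² + (-0.28)² + 0.21² = 0.3522
Proportion of variance = 0.3522 / 8 = 0.0440.

0.044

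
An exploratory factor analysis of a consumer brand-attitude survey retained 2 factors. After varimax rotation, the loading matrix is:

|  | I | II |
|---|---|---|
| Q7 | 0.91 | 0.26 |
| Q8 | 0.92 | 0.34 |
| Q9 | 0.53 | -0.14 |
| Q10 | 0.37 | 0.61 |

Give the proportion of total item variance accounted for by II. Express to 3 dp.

SS loadings for II = 0.26² + 0.34² + (-0.14)² + 0.61² = 0.5749
Proportion of variance = 0.5749 / 4 = 0.1437.

0.144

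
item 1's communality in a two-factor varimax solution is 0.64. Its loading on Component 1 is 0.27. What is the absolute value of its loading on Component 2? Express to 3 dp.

0.753

Under orthogonal rotation h² = Σλ², so λ_Component 2² = h² − (0.0729) = 0.64 − 0.0729 = 0.5671.
|λ| = √0.5671 = 0.7531.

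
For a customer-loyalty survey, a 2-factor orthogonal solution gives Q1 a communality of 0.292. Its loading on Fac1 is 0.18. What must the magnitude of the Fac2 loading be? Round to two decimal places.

0.51

Under orthogonal rotation h² = Σλ², so λ_Fac2² = h² − (0.0324) = 0.292 − 0.0324 = 0.2596.
|λ| = √0.2596 = 0.5095.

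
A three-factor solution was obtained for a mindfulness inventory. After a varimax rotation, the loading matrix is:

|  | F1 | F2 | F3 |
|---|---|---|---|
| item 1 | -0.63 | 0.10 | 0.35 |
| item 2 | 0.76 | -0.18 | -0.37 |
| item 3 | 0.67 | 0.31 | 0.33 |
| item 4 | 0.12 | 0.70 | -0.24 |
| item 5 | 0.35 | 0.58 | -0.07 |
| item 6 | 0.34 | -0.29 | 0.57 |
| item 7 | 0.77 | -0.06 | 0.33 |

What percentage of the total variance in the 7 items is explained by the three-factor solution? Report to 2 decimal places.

59.80%

Communalities: 0.5294, 0.7469, 0.6539, 0.5620, 0.4638, 0.5246, 0.7054; Σh² = 4.1860.
Total variance with 7 standardized items is 7, so the solution explains 4.1860/7 = 0.5980 = 59.80%.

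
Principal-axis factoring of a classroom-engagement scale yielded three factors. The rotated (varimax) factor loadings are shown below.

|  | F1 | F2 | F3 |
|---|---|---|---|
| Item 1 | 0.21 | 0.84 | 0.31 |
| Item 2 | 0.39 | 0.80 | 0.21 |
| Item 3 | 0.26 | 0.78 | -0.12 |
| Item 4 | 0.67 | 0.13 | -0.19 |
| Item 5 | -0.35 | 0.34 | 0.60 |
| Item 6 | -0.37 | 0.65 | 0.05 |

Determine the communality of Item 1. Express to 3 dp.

0.846

h² = 0.21² + 0.84² + 0.31² = 0.0441 + 0.7056 + 0.0961 = 0.8458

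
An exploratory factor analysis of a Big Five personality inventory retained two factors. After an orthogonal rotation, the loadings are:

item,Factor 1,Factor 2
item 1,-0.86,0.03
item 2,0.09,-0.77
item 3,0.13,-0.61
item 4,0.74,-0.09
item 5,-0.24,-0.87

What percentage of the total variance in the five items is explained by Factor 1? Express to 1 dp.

SS loadings for Factor 1 = (-0.86)² + 0.09² + 0.13² + 0.74² + (-0.24)² = 1.3698
With 5 standardized items, total variance = 5. Proportion = 1.3698/5 = 0.2740 → 27.40%.

27.4%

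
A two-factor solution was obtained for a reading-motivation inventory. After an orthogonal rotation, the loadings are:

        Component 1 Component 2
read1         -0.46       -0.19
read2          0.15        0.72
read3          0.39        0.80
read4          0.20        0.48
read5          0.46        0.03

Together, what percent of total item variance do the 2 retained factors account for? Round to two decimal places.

41.27%

Communalities: 0.2477, 0.5409, 0.7921, 0.2704, 0.2125; Σh² = 2.0636.
Total variance with 5 standardized items is 5, so the solution explains 2.0636/5 = 0.4127 = 41.27%.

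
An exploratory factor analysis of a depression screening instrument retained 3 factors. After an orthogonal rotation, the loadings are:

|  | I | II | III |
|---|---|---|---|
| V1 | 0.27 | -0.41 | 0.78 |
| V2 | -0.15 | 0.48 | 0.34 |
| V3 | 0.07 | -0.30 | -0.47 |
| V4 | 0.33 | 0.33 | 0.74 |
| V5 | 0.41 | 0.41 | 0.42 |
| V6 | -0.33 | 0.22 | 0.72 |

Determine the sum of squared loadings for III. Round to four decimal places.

SS loadings for III = 0.78² + 0.34² + (-0.47)² + 0.74² + 0.42² + 0.72² = 0.6084 + 0.1156 + 0.2209 + 0.5476 + 0.1764 + 0.5184 = 2.1873

2.1873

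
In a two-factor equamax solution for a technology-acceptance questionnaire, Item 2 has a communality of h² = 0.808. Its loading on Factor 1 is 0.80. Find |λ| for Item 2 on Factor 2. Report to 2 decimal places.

0.41

Under orthogonal rotation h² = Σλ², so λ_Factor 2² = h² − (0.6400) = 0.808 − 0.6400 = 0.1680.
|λ| = √0.1680 = 0.4099.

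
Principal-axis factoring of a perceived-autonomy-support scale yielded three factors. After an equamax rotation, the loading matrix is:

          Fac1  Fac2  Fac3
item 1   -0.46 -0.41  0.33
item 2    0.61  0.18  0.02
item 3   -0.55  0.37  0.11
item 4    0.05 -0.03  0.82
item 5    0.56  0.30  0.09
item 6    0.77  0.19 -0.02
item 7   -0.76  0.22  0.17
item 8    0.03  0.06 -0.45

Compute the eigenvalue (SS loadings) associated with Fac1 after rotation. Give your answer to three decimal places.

SS loadings for Fac1 = (-0.46)² + 0.61² + (-0.55)² + 0.05² + 0.56² + 0.77² + (-0.76)² + 0.03² = 0.2116 + 0.3721 + 0.3025 + 0.0025 + 0.3136 + 0.5929 + 0.5776 + 0.0009 = 2.3737

2.374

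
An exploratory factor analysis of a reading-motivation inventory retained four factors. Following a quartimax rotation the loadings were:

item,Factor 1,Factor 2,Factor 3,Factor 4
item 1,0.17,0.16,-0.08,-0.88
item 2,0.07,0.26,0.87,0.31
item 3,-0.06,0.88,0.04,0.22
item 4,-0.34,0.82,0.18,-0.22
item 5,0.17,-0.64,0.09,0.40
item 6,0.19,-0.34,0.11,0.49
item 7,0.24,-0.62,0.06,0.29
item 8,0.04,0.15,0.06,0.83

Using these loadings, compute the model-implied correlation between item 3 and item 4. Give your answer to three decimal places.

0.701

r̂ = Σ λ_i·λ_j across factors = (-0.06)(-0.34) + (0.88)(0.82) + (0.04)(0.18) + (0.22)(-0.22)
  = +0.0204 +0.7216 +0.0072 -0.0484 = 0.7008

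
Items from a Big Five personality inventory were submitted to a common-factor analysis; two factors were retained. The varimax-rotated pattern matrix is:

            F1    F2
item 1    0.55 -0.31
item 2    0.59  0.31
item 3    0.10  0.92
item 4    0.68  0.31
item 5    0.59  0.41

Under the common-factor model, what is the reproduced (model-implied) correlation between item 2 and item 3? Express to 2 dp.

0.34

r̂ = Σ λ_i·λ_j across factors = (0.59)(0.10) + (0.31)(0.92)
  = +0.0590 +0.2852 = 0.3442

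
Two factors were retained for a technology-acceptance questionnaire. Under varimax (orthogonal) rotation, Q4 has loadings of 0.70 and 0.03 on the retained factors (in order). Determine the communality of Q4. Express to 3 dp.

0.491

h² = 0.70² + 0.03² = 0.4900 + 0.0009 = 0.4909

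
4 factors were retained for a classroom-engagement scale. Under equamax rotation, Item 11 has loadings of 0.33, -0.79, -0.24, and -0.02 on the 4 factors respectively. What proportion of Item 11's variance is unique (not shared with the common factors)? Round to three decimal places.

0.209

h² = 0.33² + (-0.79)² + (-0.24)² + (-0.02)² = 0.1089 + 0.6241 + 0.0576 + 0.0004 = 0.7910
Uniqueness u² = 1 − h² = 1 − 0.7910 = 0.2090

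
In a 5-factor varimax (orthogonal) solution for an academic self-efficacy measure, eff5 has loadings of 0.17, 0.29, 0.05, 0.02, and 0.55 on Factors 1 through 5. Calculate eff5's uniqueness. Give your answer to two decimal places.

h² = 0.17² + 0.29² + 0.05² + 0.02² + 0.55² = 0.0289 + 0.0841 + 0.0025 + 0.0004 + 0.3025 = 0.4184
Uniqueness u² = 1 − h² = 1 − 0.4184 = 0.5816

0.58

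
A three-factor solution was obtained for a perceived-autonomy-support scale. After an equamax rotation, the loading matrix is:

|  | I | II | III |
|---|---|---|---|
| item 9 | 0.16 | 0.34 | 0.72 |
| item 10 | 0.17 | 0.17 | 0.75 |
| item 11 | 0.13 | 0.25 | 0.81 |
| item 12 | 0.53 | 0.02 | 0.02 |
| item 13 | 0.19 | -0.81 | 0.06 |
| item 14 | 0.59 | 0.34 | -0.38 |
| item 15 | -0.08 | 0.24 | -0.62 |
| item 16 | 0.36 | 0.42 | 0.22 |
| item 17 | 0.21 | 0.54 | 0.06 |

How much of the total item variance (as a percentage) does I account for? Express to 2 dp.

SS loadings for I = 0.16² + 0.17² + 0.13² + 0.53² + 0.19² + 0.59² + (-0.08)² + 0.36² + 0.21² = 0.9166
With 9 standardized items, total variance = 9. Proportion = 0.9166/9 = 0.1018 → 10.18%.

10.18%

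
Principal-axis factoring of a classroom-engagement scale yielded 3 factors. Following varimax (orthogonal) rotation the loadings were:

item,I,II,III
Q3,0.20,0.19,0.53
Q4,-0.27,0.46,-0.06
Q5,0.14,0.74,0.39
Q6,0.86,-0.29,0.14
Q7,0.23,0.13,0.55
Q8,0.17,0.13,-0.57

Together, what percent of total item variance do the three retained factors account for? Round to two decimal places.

Communalities: 0.3570, 0.2881, 0.7193, 0.8433, 0.3723, 0.3707; Σh² = 2.9507.
Total variance with 6 standardized items is 6, so the solution explains 2.9507/6 = 0.4918 = 49.18%.

49.18%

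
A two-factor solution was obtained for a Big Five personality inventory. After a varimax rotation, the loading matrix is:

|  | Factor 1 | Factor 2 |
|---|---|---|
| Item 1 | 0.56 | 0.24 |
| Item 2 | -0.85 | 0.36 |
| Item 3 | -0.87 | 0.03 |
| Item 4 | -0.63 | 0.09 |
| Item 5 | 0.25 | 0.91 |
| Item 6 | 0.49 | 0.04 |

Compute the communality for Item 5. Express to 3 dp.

h² = 0.25² + 0.91² = 0.0625 + 0.8281 = 0.8906

0.891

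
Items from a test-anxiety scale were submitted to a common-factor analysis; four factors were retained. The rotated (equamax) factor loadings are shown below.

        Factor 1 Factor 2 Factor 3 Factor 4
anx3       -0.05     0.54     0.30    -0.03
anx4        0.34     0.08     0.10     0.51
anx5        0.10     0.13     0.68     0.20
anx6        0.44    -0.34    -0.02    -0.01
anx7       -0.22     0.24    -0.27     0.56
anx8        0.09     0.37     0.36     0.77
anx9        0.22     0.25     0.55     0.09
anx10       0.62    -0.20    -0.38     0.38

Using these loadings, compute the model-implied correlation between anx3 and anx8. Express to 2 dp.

0.28

r̂ = Σ λ_i·λ_j across factors = (-0.05)(0.09) + (0.54)(0.37) + (0.30)(0.36) + (-0.03)(0.77)
  = -0.0045 +0.1998 +0.1080 -0.0231 = 0.2802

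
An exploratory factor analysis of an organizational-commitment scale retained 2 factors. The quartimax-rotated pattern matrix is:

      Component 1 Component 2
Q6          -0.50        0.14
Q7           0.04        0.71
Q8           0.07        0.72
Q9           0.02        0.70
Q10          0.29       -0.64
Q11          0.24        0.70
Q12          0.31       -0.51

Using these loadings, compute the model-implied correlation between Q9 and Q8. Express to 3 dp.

r̂ = Σ λ_i·λ_j across factors = (0.02)(0.07) + (0.70)(0.72)
  = +0.0014 +0.5040 = 0.5054

0.505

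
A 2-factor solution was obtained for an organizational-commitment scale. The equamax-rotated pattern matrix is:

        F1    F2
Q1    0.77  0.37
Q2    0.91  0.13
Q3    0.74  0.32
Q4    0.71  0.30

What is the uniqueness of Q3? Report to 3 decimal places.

h² = 0.74² + 0.32² = 0.5476 + 0.1024 = 0.6500
Uniqueness u² = 1 − h² = 1 − 0.6500 = 0.3500

0.350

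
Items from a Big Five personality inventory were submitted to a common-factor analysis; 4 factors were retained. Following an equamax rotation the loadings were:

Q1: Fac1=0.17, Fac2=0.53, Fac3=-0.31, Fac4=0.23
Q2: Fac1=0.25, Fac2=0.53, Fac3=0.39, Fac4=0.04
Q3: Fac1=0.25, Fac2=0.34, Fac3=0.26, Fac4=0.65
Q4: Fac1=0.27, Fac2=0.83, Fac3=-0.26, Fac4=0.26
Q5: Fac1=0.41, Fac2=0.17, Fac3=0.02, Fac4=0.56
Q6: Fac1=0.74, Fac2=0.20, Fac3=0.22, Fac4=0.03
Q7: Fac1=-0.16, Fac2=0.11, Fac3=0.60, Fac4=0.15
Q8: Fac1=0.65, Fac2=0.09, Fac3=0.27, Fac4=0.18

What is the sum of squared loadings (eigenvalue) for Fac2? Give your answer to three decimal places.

SS loadings for Fac2 = 0.53² + 0.53² + 0.34² + 0.83² + 0.17² + 0.20² + 0.11² + 0.09² = 0.2809 + 0.2809 + 0.1156 + 0.6889 + 0.0289 + 0.0400 + 0.0121 + 0.0081 = 1.4554

1.455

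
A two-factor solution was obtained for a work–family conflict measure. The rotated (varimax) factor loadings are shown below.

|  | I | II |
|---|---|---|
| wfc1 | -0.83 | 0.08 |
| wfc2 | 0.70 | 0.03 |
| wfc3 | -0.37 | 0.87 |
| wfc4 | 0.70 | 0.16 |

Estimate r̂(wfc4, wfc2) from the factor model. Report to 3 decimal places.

0.495

r̂ = Σ λ_i·λ_j across factors = (0.70)(0.70) + (0.16)(0.03)
  = +0.4900 +0.0048 = 0.4948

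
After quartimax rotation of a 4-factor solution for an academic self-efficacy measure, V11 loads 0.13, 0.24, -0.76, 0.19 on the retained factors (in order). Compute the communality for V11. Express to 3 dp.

0.688

h² = 0.13² + 0.24² + (-0.76)² + 0.19² = 0.0169 + 0.0576 + 0.5776 + 0.0361 = 0.6882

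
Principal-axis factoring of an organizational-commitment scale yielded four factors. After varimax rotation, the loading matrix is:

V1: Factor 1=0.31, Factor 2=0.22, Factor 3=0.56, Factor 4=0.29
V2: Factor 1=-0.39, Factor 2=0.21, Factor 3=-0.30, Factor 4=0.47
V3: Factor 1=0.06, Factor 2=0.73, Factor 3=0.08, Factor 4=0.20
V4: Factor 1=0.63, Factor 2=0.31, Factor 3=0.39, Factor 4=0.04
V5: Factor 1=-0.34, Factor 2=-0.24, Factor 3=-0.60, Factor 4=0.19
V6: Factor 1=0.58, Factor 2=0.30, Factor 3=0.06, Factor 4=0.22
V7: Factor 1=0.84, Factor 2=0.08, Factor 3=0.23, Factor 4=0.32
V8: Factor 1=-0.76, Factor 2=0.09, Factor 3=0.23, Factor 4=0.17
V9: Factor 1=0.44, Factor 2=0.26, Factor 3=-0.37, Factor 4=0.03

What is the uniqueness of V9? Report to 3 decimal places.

0.601

h² = 0.44² + 0.26² + (-0.37)² + 0.03² = 0.1936 + 0.0676 + 0.1369 + 0.0009 = 0.3990
Uniqueness u² = 1 − h² = 1 − 0.3990 = 0.6010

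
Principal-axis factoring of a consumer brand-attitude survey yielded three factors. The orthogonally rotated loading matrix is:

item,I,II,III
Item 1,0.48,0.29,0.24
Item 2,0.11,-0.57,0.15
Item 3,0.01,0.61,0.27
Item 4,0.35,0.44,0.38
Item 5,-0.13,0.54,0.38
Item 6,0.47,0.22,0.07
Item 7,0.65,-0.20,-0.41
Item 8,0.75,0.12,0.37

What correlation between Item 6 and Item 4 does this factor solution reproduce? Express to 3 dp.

r̂ = Σ λ_i·λ_j across factors = (0.47)(0.35) + (0.22)(0.44) + (0.07)(0.38)
  = +0.1645 +0.0968 +0.0266 = 0.2879

0.288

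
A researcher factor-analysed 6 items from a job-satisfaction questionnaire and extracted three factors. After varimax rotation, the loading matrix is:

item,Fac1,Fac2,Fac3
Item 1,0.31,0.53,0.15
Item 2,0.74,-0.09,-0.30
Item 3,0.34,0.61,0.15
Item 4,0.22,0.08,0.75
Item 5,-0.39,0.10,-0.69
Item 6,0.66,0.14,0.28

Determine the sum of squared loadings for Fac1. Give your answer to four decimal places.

1.3954

SS loadings for Fac1 = 0.31² + 0.74² + 0.34² + 0.22² + (-0.39)² + 0.66² = 0.0961 + 0.5476 + 0.1156 + 0.0484 + 0.1521 + 0.4356 = 1.3954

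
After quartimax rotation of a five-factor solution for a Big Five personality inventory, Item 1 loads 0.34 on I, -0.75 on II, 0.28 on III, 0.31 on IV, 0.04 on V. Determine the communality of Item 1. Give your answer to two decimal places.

0.85

h² = 0.34² + (-0.75)² + 0.28² + 0.31² + 0.04² = 0.1156 + 0.5625 + 0.0784 + 0.0961 + 0.0016 = 0.8542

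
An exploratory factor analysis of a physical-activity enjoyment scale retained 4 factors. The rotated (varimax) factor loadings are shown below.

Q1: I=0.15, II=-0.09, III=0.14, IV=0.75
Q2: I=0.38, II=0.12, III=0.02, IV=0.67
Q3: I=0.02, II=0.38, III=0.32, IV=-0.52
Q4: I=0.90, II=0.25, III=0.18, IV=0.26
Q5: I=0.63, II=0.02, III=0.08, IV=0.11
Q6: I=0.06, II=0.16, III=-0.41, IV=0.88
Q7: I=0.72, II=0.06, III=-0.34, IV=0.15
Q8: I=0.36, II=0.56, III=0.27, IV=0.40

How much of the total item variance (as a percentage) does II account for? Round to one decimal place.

7.2%

SS loadings for II = (-0.09)² + 0.12² + 0.38² + 0.25² + 0.02² + 0.16² + 0.06² + 0.56² = 0.5726
With 8 standardized items, total variance = 8. Proportion = 0.5726/8 = 0.0716 → 7.16%.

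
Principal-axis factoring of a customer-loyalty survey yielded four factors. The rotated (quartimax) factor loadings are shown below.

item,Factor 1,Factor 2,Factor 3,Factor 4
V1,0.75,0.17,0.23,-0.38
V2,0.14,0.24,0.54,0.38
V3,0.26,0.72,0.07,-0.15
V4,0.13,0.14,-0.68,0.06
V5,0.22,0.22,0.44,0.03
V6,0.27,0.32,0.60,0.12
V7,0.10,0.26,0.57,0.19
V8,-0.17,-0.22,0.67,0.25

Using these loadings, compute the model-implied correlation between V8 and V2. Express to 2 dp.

r̂ = Σ λ_i·λ_j across factors = (-0.17)(0.14) + (-0.22)(0.24) + (0.67)(0.54) + (0.25)(0.38)
  = -0.0238 -0.0528 +0.3618 +0.0950 = 0.3802

0.38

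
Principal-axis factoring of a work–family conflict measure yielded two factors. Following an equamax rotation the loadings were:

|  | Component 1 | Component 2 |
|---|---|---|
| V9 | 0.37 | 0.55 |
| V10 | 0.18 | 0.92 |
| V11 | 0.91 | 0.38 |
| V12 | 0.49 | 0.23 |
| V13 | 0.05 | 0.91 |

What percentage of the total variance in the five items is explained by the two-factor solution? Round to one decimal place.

68.3%

SS loadings by factor: 1.2400, 2.1743; total = 3.4143.
Total variance with 5 standardized items is 5, so the solution explains 3.4143/5 = 0.6829 = 68.29%.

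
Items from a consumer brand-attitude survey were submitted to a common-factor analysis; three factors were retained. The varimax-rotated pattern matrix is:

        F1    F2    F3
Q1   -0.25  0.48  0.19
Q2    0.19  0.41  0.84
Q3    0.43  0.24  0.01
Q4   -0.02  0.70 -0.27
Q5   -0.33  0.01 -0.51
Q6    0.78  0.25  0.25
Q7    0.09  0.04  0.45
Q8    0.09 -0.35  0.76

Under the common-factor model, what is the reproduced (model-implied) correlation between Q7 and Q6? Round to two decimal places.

r̂ = Σ λ_i·λ_j across factors = (0.09)(0.78) + (0.04)(0.25) + (0.45)(0.25)
  = +0.0702 +0.0100 +0.1125 = 0.1927

0.19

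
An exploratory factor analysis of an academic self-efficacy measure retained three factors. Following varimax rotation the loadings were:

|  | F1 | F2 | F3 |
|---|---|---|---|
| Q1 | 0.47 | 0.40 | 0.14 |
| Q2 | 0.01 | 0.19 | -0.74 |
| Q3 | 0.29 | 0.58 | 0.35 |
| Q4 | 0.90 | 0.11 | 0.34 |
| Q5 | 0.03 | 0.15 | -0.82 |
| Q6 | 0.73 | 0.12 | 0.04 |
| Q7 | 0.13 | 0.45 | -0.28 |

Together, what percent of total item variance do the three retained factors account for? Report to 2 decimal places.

Communalities: 0.4005, 0.5838, 0.5430, 0.9377, 0.6958, 0.5489, 0.2978; Σh² = 4.0075.
Total variance with 7 standardized items is 7, so the solution explains 4.0075/7 = 0.5725 = 57.25%.

57.25%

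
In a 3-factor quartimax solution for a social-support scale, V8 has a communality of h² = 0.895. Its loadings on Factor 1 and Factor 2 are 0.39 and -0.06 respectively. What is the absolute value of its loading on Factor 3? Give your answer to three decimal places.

Under orthogonal rotation h² = Σλ², so λ_Factor 3² = h² − (0.1557) = 0.895 − 0.1557 = 0.7393.
|λ| = √0.7393 = 0.8598.

0.860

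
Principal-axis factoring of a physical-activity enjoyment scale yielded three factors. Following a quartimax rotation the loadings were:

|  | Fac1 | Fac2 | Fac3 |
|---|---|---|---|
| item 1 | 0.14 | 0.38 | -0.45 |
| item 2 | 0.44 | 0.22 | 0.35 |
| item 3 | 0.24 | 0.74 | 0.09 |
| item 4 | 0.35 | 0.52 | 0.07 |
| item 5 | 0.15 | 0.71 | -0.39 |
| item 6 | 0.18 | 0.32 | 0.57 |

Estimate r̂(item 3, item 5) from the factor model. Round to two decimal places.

r̂ = Σ λ_i·λ_j across factors = (0.24)(0.15) + (0.74)(0.71) + (0.09)(-0.39)
  = +0.0360 +0.5254 -0.0351 = 0.5263

0.53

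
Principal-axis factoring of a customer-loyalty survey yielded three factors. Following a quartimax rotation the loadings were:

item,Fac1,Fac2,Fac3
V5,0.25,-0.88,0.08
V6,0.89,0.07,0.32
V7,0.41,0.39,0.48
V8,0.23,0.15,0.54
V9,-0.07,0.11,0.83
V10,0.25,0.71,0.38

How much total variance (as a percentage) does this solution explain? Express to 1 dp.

SS loadings by factor: 1.1430, 1.4701, 1.4641; total = 4.0772.
Total variance with 6 standardized items is 6, so the solution explains 4.0772/6 = 0.6795 = 67.95%.

68.0%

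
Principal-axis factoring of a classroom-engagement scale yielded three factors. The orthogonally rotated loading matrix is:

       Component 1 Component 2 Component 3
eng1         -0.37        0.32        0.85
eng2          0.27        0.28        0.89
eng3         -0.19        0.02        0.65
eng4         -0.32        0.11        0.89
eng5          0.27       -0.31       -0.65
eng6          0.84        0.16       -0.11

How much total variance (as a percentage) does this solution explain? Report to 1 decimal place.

SS loadings by factor: 1.1268, 0.3150, 3.1638; total = 4.6056.
Total variance with 6 standardized items is 6, so the solution explains 4.6056/6 = 0.7676 = 76.76%.

76.8%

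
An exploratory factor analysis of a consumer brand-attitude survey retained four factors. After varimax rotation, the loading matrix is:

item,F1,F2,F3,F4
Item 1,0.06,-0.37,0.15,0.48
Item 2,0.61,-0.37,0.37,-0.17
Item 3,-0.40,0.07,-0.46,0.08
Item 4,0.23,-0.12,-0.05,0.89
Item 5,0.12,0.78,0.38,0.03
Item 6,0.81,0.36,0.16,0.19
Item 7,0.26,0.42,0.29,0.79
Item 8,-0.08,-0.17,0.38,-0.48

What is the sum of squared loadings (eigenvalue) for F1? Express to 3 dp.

SS loadings for F1 = 0.06² + 0.61² + (-0.40)² + 0.23² + 0.12² + 0.81² + 0.26² + (-0.08)² = 0.0036 + 0.3721 + 0.1600 + 0.0529 + 0.0144 + 0.6561 + 0.0676 + 0.0064 = 1.3331

1.333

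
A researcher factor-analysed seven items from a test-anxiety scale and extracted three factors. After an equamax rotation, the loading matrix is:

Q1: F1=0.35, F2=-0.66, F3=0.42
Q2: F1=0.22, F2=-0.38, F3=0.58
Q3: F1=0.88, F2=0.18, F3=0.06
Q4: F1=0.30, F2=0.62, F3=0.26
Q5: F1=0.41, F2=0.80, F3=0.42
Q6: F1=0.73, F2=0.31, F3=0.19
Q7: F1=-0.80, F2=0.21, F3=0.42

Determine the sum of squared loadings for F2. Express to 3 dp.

1.777

SS loadings for F2 = (-0.66)² + (-0.38)² + 0.18² + 0.62² + 0.80² + 0.31² + 0.21² = 0.4356 + 0.1444 + 0.0324 + 0.3844 + 0.6400 + 0.0961 + 0.0441 = 1.7770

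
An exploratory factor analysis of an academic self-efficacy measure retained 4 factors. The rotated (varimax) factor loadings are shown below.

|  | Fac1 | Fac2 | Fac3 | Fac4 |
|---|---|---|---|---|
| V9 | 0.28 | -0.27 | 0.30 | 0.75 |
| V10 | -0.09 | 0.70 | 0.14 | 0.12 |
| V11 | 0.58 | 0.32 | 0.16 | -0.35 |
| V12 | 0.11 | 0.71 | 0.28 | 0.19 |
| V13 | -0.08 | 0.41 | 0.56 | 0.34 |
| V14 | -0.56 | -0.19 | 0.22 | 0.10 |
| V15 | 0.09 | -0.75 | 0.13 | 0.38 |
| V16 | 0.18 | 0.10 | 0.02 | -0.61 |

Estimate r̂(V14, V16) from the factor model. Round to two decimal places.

r̂ = Σ λ_i·λ_j across factors = (-0.56)(0.18) + (-0.19)(0.10) + (0.22)(0.02) + (0.10)(-0.61)
  = -0.1008 -0.0190 +0.0044 -0.0610 = -0.1764

-0.18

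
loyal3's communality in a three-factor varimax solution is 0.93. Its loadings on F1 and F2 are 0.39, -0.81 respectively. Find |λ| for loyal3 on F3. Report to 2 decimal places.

Under orthogonal rotation h² = Σλ², so λ_F3² = h² − (0.8082) = 0.93 − 0.8082 = 0.1218.
|λ| = √0.1218 = 0.3490.

0.35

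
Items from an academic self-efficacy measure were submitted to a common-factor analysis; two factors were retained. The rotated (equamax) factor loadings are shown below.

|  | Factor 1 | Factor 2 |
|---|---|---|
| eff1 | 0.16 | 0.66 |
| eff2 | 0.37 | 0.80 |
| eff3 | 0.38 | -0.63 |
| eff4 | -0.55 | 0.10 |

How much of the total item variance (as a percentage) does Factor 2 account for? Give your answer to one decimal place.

SS loadings for Factor 2 = 0.66² + 0.80² + (-0.63)² + 0.10² = 1.4825
With 4 standardized items, total variance = 4. Proportion = 1.4825/4 = 0.3706 → 37.06%.

37.1%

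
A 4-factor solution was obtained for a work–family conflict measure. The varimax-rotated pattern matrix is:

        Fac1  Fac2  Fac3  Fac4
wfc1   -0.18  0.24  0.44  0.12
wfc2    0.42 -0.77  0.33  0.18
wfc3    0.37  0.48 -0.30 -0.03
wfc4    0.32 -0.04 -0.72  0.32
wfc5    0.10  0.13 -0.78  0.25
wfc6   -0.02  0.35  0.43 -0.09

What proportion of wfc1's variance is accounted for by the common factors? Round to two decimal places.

0.30

h² = (-0.18)² + 0.24² + 0.44² + 0.12² = 0.0324 + 0.0576 + 0.1936 + 0.0144 = 0.2980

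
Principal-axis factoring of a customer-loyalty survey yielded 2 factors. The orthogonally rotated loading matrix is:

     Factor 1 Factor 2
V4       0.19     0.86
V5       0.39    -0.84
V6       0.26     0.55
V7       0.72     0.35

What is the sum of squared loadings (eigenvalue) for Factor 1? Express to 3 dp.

SS loadings for Factor 1 = 0.19² + 0.39² + 0.26² + 0.72² = 0.0361 + 0.1521 + 0.0676 + 0.5184 = 0.7742

0.774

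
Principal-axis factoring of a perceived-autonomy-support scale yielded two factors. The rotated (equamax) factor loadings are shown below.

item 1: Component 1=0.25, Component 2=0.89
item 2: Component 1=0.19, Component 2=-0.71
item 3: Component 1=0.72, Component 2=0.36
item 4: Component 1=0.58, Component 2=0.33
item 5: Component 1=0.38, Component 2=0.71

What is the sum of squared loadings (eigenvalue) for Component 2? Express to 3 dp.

SS loadings for Component 2 = 0.89² + (-0.71)² + 0.36² + 0.33² + 0.71² = 0.7921 + 0.5041 + 0.1296 + 0.1089 + 0.5041 = 2.0388

2.039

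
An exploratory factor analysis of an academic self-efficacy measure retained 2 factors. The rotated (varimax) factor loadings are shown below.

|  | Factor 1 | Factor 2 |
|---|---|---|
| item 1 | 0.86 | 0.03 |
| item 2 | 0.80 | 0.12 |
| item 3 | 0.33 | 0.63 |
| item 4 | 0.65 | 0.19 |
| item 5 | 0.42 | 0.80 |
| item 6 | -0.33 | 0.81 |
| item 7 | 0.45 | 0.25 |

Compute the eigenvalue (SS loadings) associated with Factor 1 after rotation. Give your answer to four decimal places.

2.3988

SS loadings for Factor 1 = 0.86² + 0.80² + 0.33² + 0.65² + 0.42² + (-0.33)² + 0.45² = 0.7396 + 0.6400 + 0.1089 + 0.4225 + 0.1764 + 0.1089 + 0.2025 = 2.3988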